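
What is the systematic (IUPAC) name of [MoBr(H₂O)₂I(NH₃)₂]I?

diamminediaquabromoiodomolybdenum(III) iodide

The 1 iodide counter-ion carries a total charge of -1, so each complex ion is 1+.
Ligand charges: 1×bromo (-1 each), 2×ammine (neutral), 1×iodo (-1 each), 2×aqua (neutral); total -2. So Mo + (-2) = 1+, giving Mo = +3.
Ligands are named alphabetically: ammine before aqua before bromo before iodo.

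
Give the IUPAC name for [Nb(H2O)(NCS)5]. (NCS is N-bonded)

aquapentaisothiocyanatoniobium(V)

There is no counter-ion, so the complex is neutral overall.
Ligand charges: 1×aqua (neutral), 5×isothiocyanato (-1 each); total -5. So Nb + (-5) = 0, giving Nb = +5.
Ligands are named alphabetically: aqua before isothiocyanato.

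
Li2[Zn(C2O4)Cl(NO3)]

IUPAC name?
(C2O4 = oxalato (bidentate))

The 2 lithium counter-ions carry a total charge of +2, so each complex ion is 2−.
Ligand charges: 1×chloro (-1 each), 1×nitrato (-1 each), 1×oxalato (-2 each); total -4. So Zn + (-4) = 2−, giving Zn = +2.
Ligands are named alphabetically: chloro before nitrato before oxalato.
The complex ion is anionic, so zinc takes the -ate form zincate(II).

lithium chloronitratooxalatozincate(II)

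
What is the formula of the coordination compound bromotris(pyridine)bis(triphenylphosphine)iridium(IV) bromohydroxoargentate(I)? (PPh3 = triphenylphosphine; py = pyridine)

Cation [Ir…]: ligand charges -1, Ir(IV) ⇒ ion charge 3+.
Anion [Ag…]: ligand charges -2, Ag(I) ⇒ ion charge 1−.
One 3+ cation requires 3 of the 1− anion.

[IrBr(PPh3)2(py)3][AgBr(OH)]3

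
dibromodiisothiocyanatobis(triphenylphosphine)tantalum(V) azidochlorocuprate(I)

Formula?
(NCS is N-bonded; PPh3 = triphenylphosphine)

Cation [Ta…]: ligand charges -4, Ta(V) ⇒ ion charge 1+.
Anion [Cu…]: ligand charges -2, Cu(I) ⇒ ion charge 1−.
One 1+ cation balances one 1− anion.

[TaBr2(NCS)2(PPh3)2][CuCl(N3)]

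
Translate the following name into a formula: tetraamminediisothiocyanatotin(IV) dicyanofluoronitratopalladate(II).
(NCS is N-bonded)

[Sn(NCS)2(NH3)4][Pd(CN)2F(NO3)]

Cation [Sn…]: ligand charges -2, Sn(IV) ⇒ ion charge 2+.
Anion [Pd…]: ligand charges -4, Pd(II) ⇒ ion charge 2−.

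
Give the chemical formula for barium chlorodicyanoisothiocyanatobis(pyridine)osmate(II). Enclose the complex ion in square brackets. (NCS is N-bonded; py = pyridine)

Ligands: 1 isothiocyanato (NCS, -1), 2 pyridine (py, neutral), 2 cyano (CN, -1), 1 chloro (Cl, -1). Ligand charge sum = -4.
With Os in oxidation state +2, the complex ion is [Os...]^2−.
Charge balance with barium (+2) requires 1 complex ion per 1 barium.

Ba[OsCl(CN)2(NCS)(py)2]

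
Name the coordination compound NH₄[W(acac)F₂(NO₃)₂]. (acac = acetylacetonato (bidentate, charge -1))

ammonium (acetylacetonato)difluorodinitratotungstate(IV)

The 1 ammonium counter-ion carries a total charge of +1, so each complex ion is 1−.
Ligand charges: 1×acetylacetonato (-1 each), 2×nitrato (-1 each), 2×fluoro (-1 each); total -5. So W + (-5) = 1−, giving W = +4.
Ligands are named alphabetically: acetylacetonato before fluoro before nitrato.
The complex ion is anionic, so tungsten takes the -ate form tungstate(IV).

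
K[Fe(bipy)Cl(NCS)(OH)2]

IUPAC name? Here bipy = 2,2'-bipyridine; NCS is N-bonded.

potassium (2,2'-bipyridine)chlorodihydroxoisothiocyanatoferrate(III)

The 1 potassium counter-ion carries a total charge of +1, so each complex ion is 1−.
Ligand charges: 1×2,2'-bipyridine (neutral), 1×isothiocyanato (-1 each), 2×hydroxo (-1 each), 1×chloro (-1 each); total -4. So Fe + (-4) = 1−, giving Fe = +3.
The complex ion is anionic, so iron takes the -ate form ferrate(III).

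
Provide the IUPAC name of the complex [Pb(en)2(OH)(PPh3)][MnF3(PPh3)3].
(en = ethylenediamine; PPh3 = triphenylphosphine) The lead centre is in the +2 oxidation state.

Both ions are complex: the cation is named first with the plain metal name, the anion second with the -ate form; each ion's ligands are alphabetised independently.
Pb is given as +2; the cation's ligand charges sum to -1, so the complex cation is 1+.
A 1:1 salt means the anion carries the equal and opposite charge, 1−.
Anion: ligand charges sum to -3; for the ion to be 1−, Mn = +2.

bis(ethylenediamine)hydroxo(triphenylphosphine)lead(II) trifluorotris(triphenylphosphine)manganate(II)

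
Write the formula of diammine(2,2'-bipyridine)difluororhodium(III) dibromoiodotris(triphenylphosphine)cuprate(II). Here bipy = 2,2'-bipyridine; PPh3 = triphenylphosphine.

Cation [Rh…]: ligand charges -2, Rh(III) ⇒ ion charge 1+.
Anion [Cu…]: ligand charges -3, Cu(II) ⇒ ion charge 1−.

[Rh(bipy)F2(NH3)2][CuBr2I(PPh3)3]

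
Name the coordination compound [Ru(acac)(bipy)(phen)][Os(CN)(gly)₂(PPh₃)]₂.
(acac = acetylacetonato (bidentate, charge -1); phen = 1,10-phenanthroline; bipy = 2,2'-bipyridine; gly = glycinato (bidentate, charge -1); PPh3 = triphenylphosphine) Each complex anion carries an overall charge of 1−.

Both ions are complex: the cation is named first with the plain metal name, the anion second with the -ate form; each ion's ligands are alphabetised independently.
The complex anion is given as 1−; its ligand charges sum to -3, so Os = +2.
With 2 anions per cation, the cation must be 2×1 = 2+.
Cation: ligand charges sum to -1; for the ion to be 2+, Ru = +3.

(acetylacetonato)(2,2'-bipyridine)(1,10-phenanthroline)ruthenium(III) cyanobis(glycinato)(triphenylphosphine)osmate(II)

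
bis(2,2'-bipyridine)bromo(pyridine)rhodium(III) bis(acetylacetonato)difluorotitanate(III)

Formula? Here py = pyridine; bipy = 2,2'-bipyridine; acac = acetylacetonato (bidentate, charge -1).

Cation [Rh…]: ligand charges -1, Rh(III) ⇒ ion charge 2+.
Anion [Ti…]: ligand charges -4, Ti(III) ⇒ ion charge 1−.
One 2+ cation requires 2 of the 1− anion.

[Rh(bipy)2Br(py)][Ti(acac)2F2]2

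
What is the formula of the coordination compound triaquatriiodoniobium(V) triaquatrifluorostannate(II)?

Cation [Nb…]: ligand charges -3, Nb(V) ⇒ ion charge 2+.
Anion [Sn…]: ligand charges -3, Sn(II) ⇒ ion charge 1−.
One 2+ cation requires 2 of the 1− anion.

[Nb(H2O)3I3][SnF3(H2O)3]2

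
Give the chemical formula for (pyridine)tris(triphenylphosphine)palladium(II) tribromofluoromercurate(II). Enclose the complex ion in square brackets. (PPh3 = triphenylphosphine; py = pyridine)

Cation [Pd…]: ligand charges 0, Pd(II) ⇒ ion charge 2+.
Anion [Hg…]: ligand charges -4, Hg(II) ⇒ ion charge 2−.

[Pd(PPh3)3(py)][HgBr3F]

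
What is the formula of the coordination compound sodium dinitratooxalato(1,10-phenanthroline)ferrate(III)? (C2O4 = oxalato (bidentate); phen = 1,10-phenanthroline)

Ligands: 2 nitrato (NO3, -1), 1 oxalato (C2O4, -2), 1 1,10-phenanthroline (phen, neutral). Ligand charge sum = -4.
With Fe in oxidation state +3, the complex ion is [Fe...]^1−.
Charge balance with sodium (+1) requires 1 complex ion per 1 sodium.

Na[Fe(C2O4)(NO3)2(phen)]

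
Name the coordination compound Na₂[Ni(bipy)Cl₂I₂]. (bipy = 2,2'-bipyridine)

sodium (2,2'-bipyridine)dichlorodiiodonickelate(II)

The 2 sodium counter-ions carry a total charge of +2, so each complex ion is 2−.
Ligand charges: 1×2,2'-bipyridine (neutral), 2×chloro (-1 each), 2×iodo (-1 each); total -4. So Ni + (-4) = 2−, giving Ni = +2.
The complex ion is anionic, so nickel takes the -ate form nickelate(II).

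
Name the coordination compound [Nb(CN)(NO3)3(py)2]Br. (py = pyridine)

The 1 bromide counter-ion carries a total charge of -1, so each complex ion is 1+.
Ligand charges: 1×cyano (-1 each), 2×pyridine (neutral), 3×nitrato (-1 each); total -4. So Nb + (-4) = 1+, giving Nb = +5.
Ligands are named alphabetically: cyano before nitrato before pyridine.

cyanotrinitratobis(pyridine)niobium(V) bromide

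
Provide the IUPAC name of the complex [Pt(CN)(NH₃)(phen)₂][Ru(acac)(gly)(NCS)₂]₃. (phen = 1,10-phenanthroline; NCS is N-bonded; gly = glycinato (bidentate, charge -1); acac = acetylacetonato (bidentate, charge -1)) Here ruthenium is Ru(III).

Both ions are complex: the cation is named first with the plain metal name, the anion second with the -ate form; each ion's ligands are alphabetised independently.
Ru is given as +3; the anion's ligand charges sum to -4, so the complex anion is 1−.
With 3 anions per cation, the cation must be 3×1 = 3+.
Cation: ligand charges sum to -1; for the ion to be 3+, Pt = +4.

amminecyanobis(1,10-phenanthroline)platinum(IV) (acetylacetonato)(glycinato)diisothiocyanatoruthenate(III)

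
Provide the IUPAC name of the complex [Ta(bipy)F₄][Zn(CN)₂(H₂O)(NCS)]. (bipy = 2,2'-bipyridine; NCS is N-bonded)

Zinc is always +2 in its complexes; the anion's ligand charges sum to -3, so the complex anion is 1−.
A 1:1 salt means the cation carries the equal and opposite charge, 1+.
Cation: ligand charges sum to -4; for the ion to be 1+, Ta = +5.

(2,2'-bipyridine)tetrafluorotantalum(V) aquadicyanoisothiocyanatozincate(II)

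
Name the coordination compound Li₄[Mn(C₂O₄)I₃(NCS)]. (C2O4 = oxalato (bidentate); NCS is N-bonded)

lithium triiodoisothiocyanatooxalatomanganate(II)

The 4 lithium counter-ions carry a total charge of +4, so each complex ion is 4−.
Ligand charges: 3×iodo (-1 each), 1×oxalato (-2 each), 1×isothiocyanato (-1 each); total -6. So Mn + (-6) = 4−, giving Mn = +2.
Ligands are named alphabetically: iodo before isothiocyanato before oxalato.
The complex ion is anionic, so manganese takes the -ate form manganate(II).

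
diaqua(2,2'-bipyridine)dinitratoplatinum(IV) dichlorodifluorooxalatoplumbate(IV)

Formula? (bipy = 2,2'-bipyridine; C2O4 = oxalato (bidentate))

Cation [Pt…]: ligand charges -2, Pt(IV) ⇒ ion charge 2+.
Anion [Pb…]: ligand charges -6, Pb(IV) ⇒ ion charge 2−.

[Pt(bipy)(H2O)2(NO3)2][Pb(C2O4)Cl2F2]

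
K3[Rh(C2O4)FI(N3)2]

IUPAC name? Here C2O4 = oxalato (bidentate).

The 3 potassium counter-ions carry a total charge of +3, so each complex ion is 3−.
Ligand charges: 1×fluoro (-1 each), 1×oxalato (-2 each), 2×azido (-1 each), 1×iodo (-1 each); total -6. So Rh + (-6) = 3−, giving Rh = +3.
The complex ion is anionic, so rhodium takes the -ate form rhodate(III).

potassium diazidofluoroiodooxalatorhodate(III)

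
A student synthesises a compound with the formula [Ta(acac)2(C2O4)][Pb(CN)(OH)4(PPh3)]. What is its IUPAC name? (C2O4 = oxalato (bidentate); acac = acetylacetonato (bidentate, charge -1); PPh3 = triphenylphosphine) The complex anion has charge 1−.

Both ions are complex: the cation is named first with the plain metal name, the anion second with the -ate form; each ion's ligands are alphabetised independently.
The complex anion is given as 1−; its ligand charges sum to -5, so Pb = +4.
A 1:1 salt means the cation carries the equal and opposite charge, 1+.
Cation: ligand charges sum to -4; for the ion to be 1+, Ta = +5.

bis(acetylacetonato)oxalatotantalum(V) cyanotetrahydroxo(triphenylphosphine)plumbate(IV)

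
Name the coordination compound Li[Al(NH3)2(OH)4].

The 1 lithium counter-ion carries a total charge of +1, so each complex ion is 1−.
Ligand charges: 2×ammine (neutral), 4×hydroxo (-1 each); total -4. So Al + (-4) = 1−, giving Al = +3.
The complex ion is anionic, so aluminium takes the -ate form aluminate(III).

lithium diamminetetrahydroxoaluminate(III)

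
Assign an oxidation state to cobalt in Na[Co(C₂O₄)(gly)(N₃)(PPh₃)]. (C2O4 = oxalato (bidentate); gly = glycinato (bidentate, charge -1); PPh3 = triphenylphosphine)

1 sodium outside the brackets (+1 each) → the complex ion is 1−.
Ligand charges: 1×C2O4 = -2; 1×N3 = -1; 1×gly = -1; 1×PPh3 neutral; sum -4.
Co + (-4) = 1− ⇒ Co is +3.

+3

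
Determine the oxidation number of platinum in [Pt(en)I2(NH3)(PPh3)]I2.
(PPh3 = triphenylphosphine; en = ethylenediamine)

+4

2 iodide outside the brackets (-1 each) → the complex ion is 2+.
Ligand charges: 1×NH3 neutral; 1×PPh3 neutral; 1×en neutral; 2×I = -2; sum -2.
Pt + (-2) = 2+ ⇒ Pt is +4.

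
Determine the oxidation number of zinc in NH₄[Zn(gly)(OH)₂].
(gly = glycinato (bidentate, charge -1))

1 ammonium outside the brackets (+1 each) → the complex ion is 1−.
Ligand charges: 1×gly = -1; 2×OH = -2; sum -3.
Zn + (-3) = 1− ⇒ Zn is +2.

+2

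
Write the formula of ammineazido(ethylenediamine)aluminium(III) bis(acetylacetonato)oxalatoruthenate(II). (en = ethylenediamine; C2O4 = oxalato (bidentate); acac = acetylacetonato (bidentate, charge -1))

[Al(en)(N3)(NH3)][Ru(acac)2(C2O4)]

Cation [Al…]: ligand charges -1, Al(III) ⇒ ion charge 2+.
Anion [Ru…]: ligand charges -4, Ru(II) ⇒ ion charge 2−.
One 2+ cation balances one 2− anion.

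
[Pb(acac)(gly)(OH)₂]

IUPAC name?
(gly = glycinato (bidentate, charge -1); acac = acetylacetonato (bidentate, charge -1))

There is no counter-ion, so the complex is neutral overall.
Ligand charges: 1×glycinato (-1 each), 2×hydroxo (-1 each), 1×acetylacetonato (-1 each); total -4. So Pb + (-4) = 0, giving Pb = +4.
Ligands are named alphabetically: acetylacetonato before glycinato before hydroxo.

(acetylacetonato)(glycinato)dihydroxolead(IV)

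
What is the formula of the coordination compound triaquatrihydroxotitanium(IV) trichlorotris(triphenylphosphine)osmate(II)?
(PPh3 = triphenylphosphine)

Cation [Ti…]: ligand charges -3, Ti(IV) ⇒ ion charge 1+.
Anion [Os…]: ligand charges -3, Os(II) ⇒ ion charge 1−.
One 1+ cation balances one 1− anion.

[Ti(H2O)3(OH)3][OsCl3(PPh3)3]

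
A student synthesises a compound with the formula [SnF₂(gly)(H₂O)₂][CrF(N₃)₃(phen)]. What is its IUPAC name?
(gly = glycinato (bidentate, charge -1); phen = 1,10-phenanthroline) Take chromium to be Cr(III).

Both ions are complex: the cation is named first with the plain metal name, the anion second with the -ate form; each ion's ligands are alphabetised independently.
Cr is given as +3; the anion's ligand charges sum to -4, so the complex anion is 1−.
A 1:1 salt means the cation carries the equal and opposite charge, 1+.
Cation: ligand charges sum to -3; for the ion to be 1+, Sn = +4.

diaquadifluoro(glycinato)tin(IV) triazidofluoro(1,10-phenanthroline)chromate(III)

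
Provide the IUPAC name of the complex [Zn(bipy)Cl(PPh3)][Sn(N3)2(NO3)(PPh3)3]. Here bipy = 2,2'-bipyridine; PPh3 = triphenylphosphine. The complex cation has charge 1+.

(2,2'-bipyridine)chloro(triphenylphosphine)zinc(II) diazidonitratotris(triphenylphosphine)stannate(II)

The complex cation is given as 1+; its ligand charges sum to -1, so Zn = +2.
A 1:1 salt means the anion carries the equal and opposite charge, 1−.
Anion: ligand charges sum to -3; for the ion to be 1−, Sn = +2.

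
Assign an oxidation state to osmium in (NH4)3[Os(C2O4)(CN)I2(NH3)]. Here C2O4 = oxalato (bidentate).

3 ammonium outside the brackets (+1 each) → the complex ion is 3−.
Ligand charges: 2×I = -2; 1×C2O4 = -2; 1×CN = -1; 1×NH3 neutral; sum -5.
Os + (-5) = 3− ⇒ Os is +2.

+2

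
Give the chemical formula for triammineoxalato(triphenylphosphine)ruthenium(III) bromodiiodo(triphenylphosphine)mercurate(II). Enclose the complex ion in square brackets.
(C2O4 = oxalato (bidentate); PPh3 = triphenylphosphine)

Cation [Ru…]: ligand charges -2, Ru(III) ⇒ ion charge 1+.
Anion [Hg…]: ligand charges -3, Hg(II) ⇒ ion charge 1−.
One 1+ cation balances one 1− anion.

[Ru(C2O4)(NH3)3(PPh3)][HgBrI2(PPh3)]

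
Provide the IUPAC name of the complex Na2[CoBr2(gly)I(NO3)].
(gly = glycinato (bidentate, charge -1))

sodium dibromo(glycinato)iodonitratocobaltate(III)

The 2 sodium counter-ions carry a total charge of +2, so each complex ion is 2−.
Ligand charges: 1×iodo (-1 each), 2×bromo (-1 each), 1×glycinato (-1 each), 1×nitrato (-1 each); total -5. So Co + (-5) = 2−, giving Co = +3.
Ligands are named alphabetically: bromo before glycinato before iodo before nitrato.
The complex ion is anionic, so cobalt takes the -ate form cobaltate(III).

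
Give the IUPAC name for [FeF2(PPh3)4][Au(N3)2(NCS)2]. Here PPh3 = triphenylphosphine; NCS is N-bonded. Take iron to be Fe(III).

Both ions are complex: the cation is named first with the plain metal name, the anion second with the -ate form; each ion's ligands are alphabetised independently.
Fe is given as +3; the cation's ligand charges sum to -2, so the complex cation is 1+.
A 1:1 salt means the anion carries the equal and opposite charge, 1−.
Anion: ligand charges sum to -4; for the ion to be 1−, Au = +3.

difluorotetrakis(triphenylphosphine)iron(III) diazidodiisothiocyanatoaurate(III)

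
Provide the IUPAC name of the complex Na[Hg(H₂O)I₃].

The 1 sodium counter-ion carries a total charge of +1, so each complex ion is 1−.
Ligand charges: 1×aqua (neutral), 3×iodo (-1 each); total -3. So Hg + (-3) = 1−, giving Hg = +2.
Ligands are named alphabetically: aqua before iodo.
The complex ion is anionic, so mercury takes the -ate form mercurate(II).

sodium aquatriiodomercurate(II)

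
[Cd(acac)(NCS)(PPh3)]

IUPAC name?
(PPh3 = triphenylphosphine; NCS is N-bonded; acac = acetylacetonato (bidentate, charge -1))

There is no counter-ion, so the complex is neutral overall.
Ligand charges: 1×triphenylphosphine (neutral), 1×isothiocyanato (-1 each), 1×acetylacetonato (-1 each); total -2. So Cd + (-2) = 0, giving Cd = +2.
Ligands are named alphabetically: acetylacetonato before isothiocyanato before triphenylphosphine.

(acetylacetonato)isothiocyanato(triphenylphosphine)cadmium(II)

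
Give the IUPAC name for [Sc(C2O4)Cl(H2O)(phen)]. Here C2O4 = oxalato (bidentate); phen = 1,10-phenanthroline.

aquachlorooxalato(1,10-phenanthroline)scandium(III)

There is no counter-ion, so the complex is neutral overall.
Ligand charges: 1×oxalato (-2 each), 1×chloro (-1 each), 1×aqua (neutral), 1×1,10-phenanthroline (neutral); total -3. So Sc + (-3) = 0, giving Sc = +3.
Ligands are named alphabetically: aqua before chloro before oxalato before phenanthroline.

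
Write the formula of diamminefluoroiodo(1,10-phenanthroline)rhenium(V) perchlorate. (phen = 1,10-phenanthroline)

[ReFI(NH3)2(phen)](ClO4)3

Ligands: 2 ammine (NH3, neutral), 1 iodo (I, -1), 1 fluoro (F, -1), 1 1,10-phenanthroline (phen, neutral). Ligand charge sum = -2.
With Re in oxidation state +5, the complex ion is [Re...]^3+.
Charge balance with perchlorate (-1) requires 1 complex ion per 3 perchlorate.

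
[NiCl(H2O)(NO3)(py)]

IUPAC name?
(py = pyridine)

There is no counter-ion, so the complex is neutral overall.
Ligand charges: 1×chloro (-1 each), 1×nitrato (-1 each), 1×pyridine (neutral), 1×aqua (neutral); total -2. So Ni + (-2) = 0, giving Ni = +2.
Ligands are named alphabetically: aqua before chloro before nitrato before pyridine.

aquachloronitrato(pyridine)nickel(II)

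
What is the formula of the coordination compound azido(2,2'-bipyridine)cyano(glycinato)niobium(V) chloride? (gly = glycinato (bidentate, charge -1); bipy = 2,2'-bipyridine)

Ligands: 1 cyano (CN, -1), 1 glycinato (gly, -1), 1 azido (N3, -1), 1 2,2'-bipyridine (bipy, neutral). Ligand charge sum = -3.
With Nb in oxidation state +5, the complex ion is [Nb...]^2+.
Charge balance with chloride (-1) requires 1 complex ion per 2 chloride.

[Nb(bipy)(CN)(gly)(N3)]Cl2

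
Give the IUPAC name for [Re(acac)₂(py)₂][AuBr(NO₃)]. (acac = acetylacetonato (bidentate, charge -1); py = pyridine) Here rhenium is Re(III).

bis(acetylacetonato)bis(pyridine)rhenium(III) bromonitratoaurate(I)

Re is given as +3; the cation's ligand charges sum to -2, so the complex cation is 1+.
A 1:1 salt means the anion carries the equal and opposite charge, 1−.
Anion: ligand charges sum to -2; for the ion to be 1−, Au = +1.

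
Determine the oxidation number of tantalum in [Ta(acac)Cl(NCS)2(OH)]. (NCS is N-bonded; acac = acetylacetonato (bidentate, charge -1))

No counter-ion: the bracketed complex is neutral.
Ligand charges: 2×NCS = -2; 1×Cl = -1; 1×acac = -1; 1×OH = -1; sum -5.
Ta + (-5) = 0 ⇒ Ta is +5.

+5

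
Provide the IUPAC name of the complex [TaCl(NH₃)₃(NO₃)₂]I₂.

The 2 iodide counter-ions carry a total charge of -2, so each complex ion is 2+.
Ligand charges: 3×ammine (neutral), 1×chloro (-1 each), 2×nitrato (-1 each); total -3. So Ta + (-3) = 2+, giving Ta = +5.
Ligands are named alphabetically: ammine before chloro before nitrato.

triamminechlorodinitratotantalum(V) iodide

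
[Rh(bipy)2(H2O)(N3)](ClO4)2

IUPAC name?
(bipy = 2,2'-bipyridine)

The 2 perchlorate counter-ions carry a total charge of -2, so each complex ion is 2+.
Ligand charges: 1×azido (-1 each), 1×aqua (neutral), 2×2,2'-bipyridine (neutral); total -1. So Rh + (-1) = 2+, giving Rh = +3.
Ligands are named alphabetically: aqua before azido before bipyridine.

aquaazidobis(2,2'-bipyridine)rhodium(III) perchlorate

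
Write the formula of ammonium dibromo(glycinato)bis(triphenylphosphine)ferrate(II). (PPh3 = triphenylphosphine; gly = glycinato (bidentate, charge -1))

NH4[FeBr2(gly)(PPh3)2]

Ligands: 2 bromo (Br, -1), 2 triphenylphosphine (PPh3, neutral), 1 glycinato (gly, -1). Ligand charge sum = -3.
With Fe in oxidation state +2, the complex ion is [Fe...]^1−.
Charge balance with ammonium (+1) requires 1 complex ion per 1 ammonium.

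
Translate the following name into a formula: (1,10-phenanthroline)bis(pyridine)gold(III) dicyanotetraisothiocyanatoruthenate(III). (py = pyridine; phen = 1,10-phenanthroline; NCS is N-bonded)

Cation [Au…]: ligand charges 0, Au(III) ⇒ ion charge 3+.
Anion [Ru…]: ligand charges -6, Ru(III) ⇒ ion charge 3−.
One 3+ cation balances one 3− anion.

[Au(phen)(py)2][Ru(CN)2(NCS)4]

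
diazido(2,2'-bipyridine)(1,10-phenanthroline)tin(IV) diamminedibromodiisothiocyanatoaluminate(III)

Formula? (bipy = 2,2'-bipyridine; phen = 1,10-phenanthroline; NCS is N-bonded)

[Sn(bipy)(N3)2(phen)][AlBr2(NCS)2(NH3)2]2

Cation [Sn…]: ligand charges -2, Sn(IV) ⇒ ion charge 2+.
Anion [Al…]: ligand charges -4, Al(III) ⇒ ion charge 1−.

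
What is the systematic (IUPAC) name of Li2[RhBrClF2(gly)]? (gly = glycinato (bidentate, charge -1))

The 2 lithium counter-ions carry a total charge of +2, so each complex ion is 2−.
Ligand charges: 1×bromo (-1 each), 1×glycinato (-1 each), 2×fluoro (-1 each), 1×chloro (-1 each); total -5. So Rh + (-5) = 2−, giving Rh = +3.
Ligands are named alphabetically: bromo before chloro before fluoro before glycinato.
The complex ion is anionic, so rhodium takes the -ate form rhodate(III).

lithium bromochlorodifluoro(glycinato)rhodate(III)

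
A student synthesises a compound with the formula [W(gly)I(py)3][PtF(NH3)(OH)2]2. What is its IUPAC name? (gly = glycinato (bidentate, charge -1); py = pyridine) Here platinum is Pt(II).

(glycinato)iodotris(pyridine)tungsten(IV) amminefluorodihydroxoplatinate(II)

Both ions are complex: the cation is named first with the plain metal name, the anion second with the -ate form; each ion's ligands are alphabetised independently.
Pt is given as +2; the anion's ligand charges sum to -3, so the complex anion is 1−.
With 2 anions per cation, the cation must be 2×1 = 2+.
Cation: ligand charges sum to -2; for the ion to be 2+, W = +4.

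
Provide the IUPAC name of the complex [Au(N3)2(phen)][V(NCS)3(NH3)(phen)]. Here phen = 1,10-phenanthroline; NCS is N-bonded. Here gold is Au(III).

Both ions are complex: the cation is named first with the plain metal name, the anion second with the -ate form; each ion's ligands are alphabetised independently.
Au is given as +3; the cation's ligand charges sum to -2, so the complex cation is 1+.
A 1:1 salt means the anion carries the equal and opposite charge, 1−.
Anion: ligand charges sum to -3; for the ion to be 1−, V = +2.

diazido(1,10-phenanthroline)gold(III) amminetriisothiocyanato(1,10-phenanthroline)vanadate(II)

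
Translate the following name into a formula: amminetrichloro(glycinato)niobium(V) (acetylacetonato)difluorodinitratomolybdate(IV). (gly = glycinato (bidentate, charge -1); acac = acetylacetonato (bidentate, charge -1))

[NbCl3(gly)(NH3)][Mo(acac)F2(NO3)2]

Cation [Nb…]: ligand charges -4, Nb(V) ⇒ ion charge 1+.
Anion [Mo…]: ligand charges -5, Mo(IV) ⇒ ion charge 1−.
One 1+ cation balances one 1− anion.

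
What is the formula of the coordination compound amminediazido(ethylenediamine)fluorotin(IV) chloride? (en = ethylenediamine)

Ligands: 1 ethylenediamine (en, neutral), 2 azido (N3, -1), 1 fluoro (F, -1), 1 ammine (NH3, neutral). Ligand charge sum = -3.
With Sn in oxidation state +4, the complex ion is [Sn...]^1+.
Charge balance with chloride (-1) requires 1 complex ion per 1 chloride.

[Sn(en)F(N3)2(NH3)]Cl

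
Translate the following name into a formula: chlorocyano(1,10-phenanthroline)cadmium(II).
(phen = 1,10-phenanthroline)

Ligands: 1 1,10-phenanthroline (phen, neutral), 1 chloro (Cl, -1), 1 cyano (CN, -1). Ligand charge sum = -2.
With Cd in oxidation state +2, the complex ion is [Cd...].

[CdCl(CN)(phen)]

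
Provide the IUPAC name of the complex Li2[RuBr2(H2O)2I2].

The 2 lithium counter-ions carry a total charge of +2, so each complex ion is 2−.
Ligand charges: 2×aqua (neutral), 2×iodo (-1 each), 2×bromo (-1 each); total -4. So Ru + (-4) = 2−, giving Ru = +2.
The complex ion is anionic, so ruthenium takes the -ate form ruthenate(II).

lithium diaquadibromodiiodoruthenate(II)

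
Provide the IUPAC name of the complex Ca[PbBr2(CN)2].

The 1 calcium counter-ion carries a total charge of +2, so each complex ion is 2−.
Ligand charges: 2×bromo (-1 each), 2×cyano (-1 each); total -4. So Pb + (-4) = 2−, giving Pb = +2.
The complex ion is anionic, so lead takes the -ate form plumbate(II).

calcium dibromodicyanoplumbate(II)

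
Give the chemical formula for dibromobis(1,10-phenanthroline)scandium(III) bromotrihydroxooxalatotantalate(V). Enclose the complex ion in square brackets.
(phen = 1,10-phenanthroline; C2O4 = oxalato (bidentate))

Cation [Sc…]: ligand charges -2, Sc(III) ⇒ ion charge 1+.
Anion [Ta…]: ligand charges -6, Ta(V) ⇒ ion charge 1−.

[ScBr2(phen)2][TaBr(C2O4)(OH)3]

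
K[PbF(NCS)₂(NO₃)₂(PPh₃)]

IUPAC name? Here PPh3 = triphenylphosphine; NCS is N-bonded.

The 1 potassium counter-ion carries a total charge of +1, so each complex ion is 1−.
Ligand charges: 1×triphenylphosphine (neutral), 2×nitrato (-1 each), 1×fluoro (-1 each), 2×isothiocyanato (-1 each); total -5. So Pb + (-5) = 1−, giving Pb = +4.
Ligands are named alphabetically: fluoro before isothiocyanato before nitrato before triphenylphosphine.
The complex ion is anionic, so lead takes the -ate form plumbate(IV).

potassium fluorodiisothiocyanatodinitrato(triphenylphosphine)plumbate(IV)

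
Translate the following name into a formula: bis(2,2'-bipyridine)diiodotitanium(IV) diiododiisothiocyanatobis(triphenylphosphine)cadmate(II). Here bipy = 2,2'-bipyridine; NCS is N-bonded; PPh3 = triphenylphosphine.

Cation [Ti…]: ligand charges -2, Ti(IV) ⇒ ion charge 2+.
Anion [Cd…]: ligand charges -4, Cd(II) ⇒ ion charge 2−.

[Ti(bipy)2I2][CdI2(NCS)2(PPh3)2]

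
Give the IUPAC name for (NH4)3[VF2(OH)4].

The 3 ammonium counter-ions carry a total charge of +3, so each complex ion is 3−.
Ligand charges: 4×hydroxo (-1 each), 2×fluoro (-1 each); total -6. So V + (-6) = 3−, giving V = +3.
Ligands are named alphabetically: fluoro before hydroxo.
The complex ion is anionic, so vanadium takes the -ate form vanadate(III).

ammonium difluorotetrahydroxovanadate(III)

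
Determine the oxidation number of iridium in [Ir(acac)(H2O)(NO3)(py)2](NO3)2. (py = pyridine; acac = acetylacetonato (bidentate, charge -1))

+4

2 nitrate outside the brackets (-1 each) → the complex ion is 2+.
Ligand charges: 1×NO3 = -1; 2×py neutral; 1×acac = -1; 1×H2O neutral; sum -2.
Ir + (-2) = 2+ ⇒ Ir is +4.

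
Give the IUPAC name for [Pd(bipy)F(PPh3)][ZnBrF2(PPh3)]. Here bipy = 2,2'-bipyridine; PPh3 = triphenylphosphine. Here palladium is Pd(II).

Both ions are complex: the cation is named first with the plain metal name, the anion second with the -ate form; each ion's ligands are alphabetised independently.
Pd is given as +2; the cation's ligand charges sum to -1, so the complex cation is 1+.
A 1:1 salt means the anion carries the equal and opposite charge, 1−.
Anion: ligand charges sum to -3; for the ion to be 1−, Zn = +2.

(2,2'-bipyridine)fluoro(triphenylphosphine)palladium(II) bromodifluoro(triphenylphosphine)zincate(II)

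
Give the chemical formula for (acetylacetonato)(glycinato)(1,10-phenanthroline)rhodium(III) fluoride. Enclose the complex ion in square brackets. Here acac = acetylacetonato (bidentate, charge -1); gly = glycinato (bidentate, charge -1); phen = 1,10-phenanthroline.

[Rh(acac)(gly)(phen)]F

Ligands: 1 acetylacetonato (acac, -1), 1 glycinato (gly, -1), 1 1,10-phenanthroline (phen, neutral). Ligand charge sum = -2.
Charge balance with fluoride (-1) requires 1 complex ion per 1 fluoride.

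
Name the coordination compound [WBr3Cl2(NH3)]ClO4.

amminetribromodichlorotungsten(VI) perchlorate

The 1 perchlorate counter-ion carries a total charge of -1, so each complex ion is 1+.
Ligand charges: 1×ammine (neutral), 2×chloro (-1 each), 3×bromo (-1 each); total -5. So W + (-5) = 1+, giving W = +6.
Ligands are named alphabetically: ammine before bromo before chloro.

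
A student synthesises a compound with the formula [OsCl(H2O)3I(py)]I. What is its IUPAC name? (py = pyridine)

triaquachloroiodo(pyridine)osmium(III) iodide

The 1 iodide counter-ion carries a total charge of -1, so each complex ion is 1+.
Ligand charges: 1×pyridine (neutral), 1×chloro (-1 each), 3×aqua (neutral), 1×iodo (-1 each); total -2. So Os + (-2) = 1+, giving Os = +3.
Ligands are named alphabetically: aqua before chloro before iodo before pyridine.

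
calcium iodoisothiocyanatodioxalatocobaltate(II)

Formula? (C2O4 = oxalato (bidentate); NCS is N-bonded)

Ligands: 1 iodo (I, -1), 2 oxalato (C2O4, -2), 1 isothiocyanato (NCS, -1). Ligand charge sum = -6.
Charge balance with calcium (+2) requires 1 complex ion per 2 calcium.

Ca2[Co(C2O4)2I(NCS)]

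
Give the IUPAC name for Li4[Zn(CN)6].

lithium hexacyanozincate(II)

The 4 lithium counter-ions carry a total charge of +4, so each complex ion is 4−.
Ligand charges: 6×cyano (-1 each); total -6. So Zn + (-6) = 4−, giving Zn = +2.
The complex ion is anionic, so zinc takes the -ate form zincate(II).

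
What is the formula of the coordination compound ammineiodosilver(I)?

[AgI(NH3)]

Ligands: 1 iodo (I, -1), 1 ammine (NH3, neutral). Ligand charge sum = -1.
With Ag in oxidation state +1, the complex ion is [Ag...].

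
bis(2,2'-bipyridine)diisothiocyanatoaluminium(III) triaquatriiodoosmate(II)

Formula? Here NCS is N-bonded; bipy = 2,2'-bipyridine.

Cation [Al…]: ligand charges -2, Al(III) ⇒ ion charge 1+.
Anion [Os…]: ligand charges -3, Os(II) ⇒ ion charge 1−.
One 1+ cation balances one 1− anion.

[Al(bipy)2(NCS)2][Os(H2O)3I3]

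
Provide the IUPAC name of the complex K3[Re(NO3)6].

The 3 potassium counter-ions carry a total charge of +3, so each complex ion is 3−.
Ligand charges: 6×nitrato (-1 each); total -6. So Re + (-6) = 3−, giving Re = +3.
The complex ion is anionic, so rhenium takes the -ate form rhenate(III).

potassium hexanitratorhenate(III)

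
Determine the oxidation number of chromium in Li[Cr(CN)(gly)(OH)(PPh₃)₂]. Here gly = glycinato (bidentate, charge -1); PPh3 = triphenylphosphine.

1 lithium outside the brackets (+1 each) → the complex ion is 1−.
Ligand charges: 1×CN = -1; 1×OH = -1; 1×gly = -1; 2×PPh3 neutral; sum -3.
Cr + (-3) = 1− ⇒ Cr is +2.

+2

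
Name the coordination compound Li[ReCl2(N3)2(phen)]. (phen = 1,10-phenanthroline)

lithium diazidodichloro(1,10-phenanthroline)rhenate(III)

The 1 lithium counter-ion carries a total charge of +1, so each complex ion is 1−.
Ligand charges: 2×azido (-1 each), 1×1,10-phenanthroline (neutral), 2×chloro (-1 each); total -4. So Re + (-4) = 1−, giving Re = +3.
Ligands are named alphabetically: azido before chloro before phenanthroline.
The complex ion is anionic, so rhenium takes the -ate form rhenate(III).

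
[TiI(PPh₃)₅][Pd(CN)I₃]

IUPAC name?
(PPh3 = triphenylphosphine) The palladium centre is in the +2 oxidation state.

Pd is given as +2; the anion's ligand charges sum to -4, so the complex anion is 2−.
A 1:1 salt means the cation carries the equal and opposite charge, 2+.
Cation: ligand charges sum to -1; for the ion to be 2+, Ti = +3.

iodopentakis(triphenylphosphine)titanium(III) cyanotriiodopalladate(II)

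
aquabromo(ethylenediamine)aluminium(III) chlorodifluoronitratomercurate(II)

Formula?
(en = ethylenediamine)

Cation [Al…]: ligand charges -1, Al(III) ⇒ ion charge 2+.
Anion [Hg…]: ligand charges -4, Hg(II) ⇒ ion charge 2−.
One 2+ cation balances one 2− anion.

[AlBr(en)(H2O)][HgClF2(NO3)]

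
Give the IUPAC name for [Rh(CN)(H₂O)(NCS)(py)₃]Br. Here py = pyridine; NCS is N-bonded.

The 1 bromide counter-ion carries a total charge of -1, so each complex ion is 1+.
Ligand charges: 1×cyano (-1 each), 3×pyridine (neutral), 1×isothiocyanato (-1 each), 1×aqua (neutral); total -2. So Rh + (-2) = 1+, giving Rh = +3.
Ligands are named alphabetically: aqua before cyano before isothiocyanato before pyridine.

aquacyanoisothiocyanatotris(pyridine)rhodium(III) bromide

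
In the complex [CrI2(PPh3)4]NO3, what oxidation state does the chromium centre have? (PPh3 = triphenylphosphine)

1 nitrate outside the brackets (-1 each) → the complex ion is 1+.
Ligand charges: 2×I = -2; 4×PPh3 neutral; sum -2.
Cr + (-2) = 1+ ⇒ Cr is +3.

+3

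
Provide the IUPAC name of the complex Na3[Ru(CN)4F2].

sodium tetracyanodifluororuthenate(III)

The 3 sodium counter-ions carry a total charge of +3, so each complex ion is 3−.
Ligand charges: 2×fluoro (-1 each), 4×cyano (-1 each); total -6. So Ru + (-6) = 3−, giving Ru = +3.
The complex ion is anionic, so ruthenium takes the -ate form ruthenate(III).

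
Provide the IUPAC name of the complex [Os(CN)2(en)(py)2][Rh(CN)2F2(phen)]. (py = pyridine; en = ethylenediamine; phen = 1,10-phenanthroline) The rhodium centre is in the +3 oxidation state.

dicyano(ethylenediamine)bis(pyridine)osmium(III) dicyanodifluoro(1,10-phenanthroline)rhodate(III)

Rh is given as +3; the anion's ligand charges sum to -4, so the complex anion is 1−.
A 1:1 salt means the cation carries the equal and opposite charge, 1+.
Cation: ligand charges sum to -2; for the ion to be 1+, Os = +3.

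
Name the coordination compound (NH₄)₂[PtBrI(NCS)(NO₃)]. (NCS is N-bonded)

The 2 ammonium counter-ions carry a total charge of +2, so each complex ion is 2−.
Ligand charges: 1×nitrato (-1 each), 1×iodo (-1 each), 1×bromo (-1 each), 1×isothiocyanato (-1 each); total -4. So Pt + (-4) = 2−, giving Pt = +2.
Ligands are named alphabetically: bromo before iodo before isothiocyanato before nitrato.
The complex ion is anionic, so platinum takes the -ate form platinate(II).

ammonium bromoiodoisothiocyanatonitratoplatinate(II)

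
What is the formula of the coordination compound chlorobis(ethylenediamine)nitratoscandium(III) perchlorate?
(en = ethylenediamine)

[ScCl(en)2(NO3)]ClO4

Ligands: 2 ethylenediamine (en, neutral), 1 nitrato (NO3, -1), 1 chloro (Cl, -1). Ligand charge sum = -2.
Charge balance with perchlorate (-1) requires 1 complex ion per 1 perchlorate.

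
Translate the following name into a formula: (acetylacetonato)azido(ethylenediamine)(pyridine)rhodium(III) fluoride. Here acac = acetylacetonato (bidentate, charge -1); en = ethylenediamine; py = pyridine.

Ligands: 1 acetylacetonato (acac, -1), 1 azido (N3, -1), 1 ethylenediamine (en, neutral), 1 pyridine (py, neutral). Ligand charge sum = -2.
With Rh in oxidation state +3, the complex ion is [Rh...]^1+.
Charge balance with fluoride (-1) requires 1 complex ion per 1 fluoride.

[Rh(acac)(en)(N3)(py)]F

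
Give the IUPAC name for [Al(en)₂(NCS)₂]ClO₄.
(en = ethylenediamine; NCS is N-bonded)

bis(ethylenediamine)diisothiocyanatoaluminium(III) perchlorate

The 1 perchlorate counter-ion carries a total charge of -1, so each complex ion is 1+.
Ligand charges: 2×ethylenediamine (neutral), 2×isothiocyanato (-1 each); total -2. So Al + (-2) = 1+, giving Al = +3.
Ligands are named alphabetically: ethylenediamine before isothiocyanato.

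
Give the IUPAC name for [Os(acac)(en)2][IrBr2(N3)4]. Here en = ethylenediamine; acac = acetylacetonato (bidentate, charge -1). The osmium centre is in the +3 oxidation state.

Os is given as +3; the cation's ligand charges sum to -1, so the complex cation is 2+.
A 1:1 salt means the anion carries the equal and opposite charge, 2−.
Anion: ligand charges sum to -6; for the ion to be 2−, Ir = +4.

(acetylacetonato)bis(ethylenediamine)osmium(III) tetraazidodibromoiridate(IV)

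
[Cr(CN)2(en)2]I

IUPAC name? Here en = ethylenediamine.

The 1 iodide counter-ion carries a total charge of -1, so each complex ion is 1+.
Ligand charges: 2×ethylenediamine (neutral), 2×cyano (-1 each); total -2. So Cr + (-2) = 1+, giving Cr = +3.
Ligands are named alphabetically: cyano before ethylenediamine.

dicyanobis(ethylenediamine)chromium(III) iodide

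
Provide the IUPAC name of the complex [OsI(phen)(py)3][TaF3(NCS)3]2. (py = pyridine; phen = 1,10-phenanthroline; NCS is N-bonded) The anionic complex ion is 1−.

iodo(1,10-phenanthroline)tris(pyridine)osmium(III) trifluorotriisothiocyanatotantalate(V)

The complex anion is given as 1−; its ligand charges sum to -6, so Ta = +5.
With 2 anions per cation, the cation must be 2×1 = 2+.
Cation: ligand charges sum to -1; for the ion to be 2+, Os = +3.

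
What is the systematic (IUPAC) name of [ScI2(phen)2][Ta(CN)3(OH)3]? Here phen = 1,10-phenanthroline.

Both ions are complex: the cation is named first with the plain metal name, the anion second with the -ate form; each ion's ligands are alphabetised independently.
Scandium is always +3 in its complexes; the cation's ligand charges sum to -2, so the complex cation is 1+.
A 1:1 salt means the anion carries the equal and opposite charge, 1−.
Anion: ligand charges sum to -6; for the ion to be 1−, Ta = +5.

diiodobis(1,10-phenanthroline)scandium(III) tricyanotrihydroxotantalate(V)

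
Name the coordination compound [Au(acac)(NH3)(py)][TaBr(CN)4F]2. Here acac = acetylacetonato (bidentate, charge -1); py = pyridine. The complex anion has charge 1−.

The complex anion is given as 1−; its ligand charges sum to -6, so Ta = +5.
With 2 anions per cation, the cation must be 2×1 = 2+.
Cation: ligand charges sum to -1; for the ion to be 2+, Au = +3.

(acetylacetonato)ammine(pyridine)gold(III) bromotetracyanofluorotantalate(V)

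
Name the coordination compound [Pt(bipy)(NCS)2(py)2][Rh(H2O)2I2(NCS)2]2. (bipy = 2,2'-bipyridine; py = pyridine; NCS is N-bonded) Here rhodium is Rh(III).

Rh is given as +3; the anion's ligand charges sum to -4, so the complex anion is 1−.
With 2 anions per cation, the cation must be 2×1 = 2+.
Cation: ligand charges sum to -2; for the ion to be 2+, Pt = +4.

(2,2'-bipyridine)diisothiocyanatobis(pyridine)platinum(IV) diaquadiiododiisothiocyanatorhodate(III)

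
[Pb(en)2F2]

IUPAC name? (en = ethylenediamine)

bis(ethylenediamine)difluorolead(II)

There is no counter-ion, so the complex is neutral overall.
Ligand charges: 2×ethylenediamine (neutral), 2×fluoro (-1 each); total -2. So Pb + (-2) = 0, giving Pb = +2.
Ligands are named alphabetically: ethylenediamine before fluoro.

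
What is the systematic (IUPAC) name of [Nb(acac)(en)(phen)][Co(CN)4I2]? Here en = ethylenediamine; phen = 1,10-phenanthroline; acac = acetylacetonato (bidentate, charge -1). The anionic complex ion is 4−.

Both ions are complex: the cation is named first with the plain metal name, the anion second with the -ate form; each ion's ligands are alphabetised independently.
The complex anion is given as 4−; its ligand charges sum to -6, so Co = +2.
A 1:1 salt means the cation carries the equal and opposite charge, 4+.
Cation: ligand charges sum to -1; for the ion to be 4+, Nb = +5.

(acetylacetonato)(ethylenediamine)(1,10-phenanthroline)niobium(V) tetracyanodiiodocobaltate(II)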